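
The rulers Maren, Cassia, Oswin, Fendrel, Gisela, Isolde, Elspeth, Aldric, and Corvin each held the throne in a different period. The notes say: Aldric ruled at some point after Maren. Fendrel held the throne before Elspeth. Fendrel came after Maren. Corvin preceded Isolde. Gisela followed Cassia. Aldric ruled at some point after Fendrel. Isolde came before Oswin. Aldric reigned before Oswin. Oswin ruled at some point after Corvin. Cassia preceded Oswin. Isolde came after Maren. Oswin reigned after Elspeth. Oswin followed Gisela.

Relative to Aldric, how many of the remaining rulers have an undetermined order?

Forced before Aldric: Fendrel and Maren; forced after Aldric: Oswin.
That leaves Cassia, Corvin, Elspeth, Gisela, and Isolde with no forced order relative to Aldric — 5.

5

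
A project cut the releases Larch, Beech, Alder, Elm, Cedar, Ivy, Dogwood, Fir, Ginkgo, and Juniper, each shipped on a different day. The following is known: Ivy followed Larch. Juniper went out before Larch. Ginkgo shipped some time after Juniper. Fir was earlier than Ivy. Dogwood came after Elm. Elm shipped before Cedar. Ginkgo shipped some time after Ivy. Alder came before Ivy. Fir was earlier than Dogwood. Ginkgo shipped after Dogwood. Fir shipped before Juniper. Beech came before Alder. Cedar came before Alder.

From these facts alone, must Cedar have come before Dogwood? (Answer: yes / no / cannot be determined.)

No chain of stated constraints runs from Cedar to Dogwood, and none runs from Dogwood to Cedar either.
So the relative order of Cedar and Dogwood is not fixed by the given facts.

cannot be determined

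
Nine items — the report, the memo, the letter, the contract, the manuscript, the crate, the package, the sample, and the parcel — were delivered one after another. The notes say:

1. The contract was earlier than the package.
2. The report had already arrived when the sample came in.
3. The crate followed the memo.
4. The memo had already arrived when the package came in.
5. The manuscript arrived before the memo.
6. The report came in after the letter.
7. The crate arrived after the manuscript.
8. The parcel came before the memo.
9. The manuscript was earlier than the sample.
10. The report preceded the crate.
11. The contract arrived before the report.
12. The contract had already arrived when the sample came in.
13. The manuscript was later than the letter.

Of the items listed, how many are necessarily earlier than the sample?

4

Directly stated before the sample: the contract, the manuscript, and the report.
The letter reaches the sample via the letter → the manuscript → the sample.
That's the contract, the letter, the manuscript, and the report — 4 in all.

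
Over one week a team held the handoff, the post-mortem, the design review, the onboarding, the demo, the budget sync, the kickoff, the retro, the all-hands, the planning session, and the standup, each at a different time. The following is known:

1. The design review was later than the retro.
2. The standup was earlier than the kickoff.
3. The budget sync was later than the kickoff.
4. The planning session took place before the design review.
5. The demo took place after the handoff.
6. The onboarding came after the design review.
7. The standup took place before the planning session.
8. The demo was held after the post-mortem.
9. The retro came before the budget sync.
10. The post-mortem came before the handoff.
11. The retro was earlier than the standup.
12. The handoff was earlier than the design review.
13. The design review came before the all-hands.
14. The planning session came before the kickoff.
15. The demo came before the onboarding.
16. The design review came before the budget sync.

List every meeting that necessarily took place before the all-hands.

Directly stated before the all-hands: the design review.
The handoff reaches the all-hands via the handoff → the design review → the all-hands.
The planning session reaches the all-hands via the planning session → the design review → the all-hands.
The post-mortem reaches the all-hands via the post-mortem → the handoff → the design review → the all-hands.
Likewise the retro and the standup each reach the all-hands by chaining the stated constraints.

the design review, the handoff, the planning session, the post-mortem, the retro, the standup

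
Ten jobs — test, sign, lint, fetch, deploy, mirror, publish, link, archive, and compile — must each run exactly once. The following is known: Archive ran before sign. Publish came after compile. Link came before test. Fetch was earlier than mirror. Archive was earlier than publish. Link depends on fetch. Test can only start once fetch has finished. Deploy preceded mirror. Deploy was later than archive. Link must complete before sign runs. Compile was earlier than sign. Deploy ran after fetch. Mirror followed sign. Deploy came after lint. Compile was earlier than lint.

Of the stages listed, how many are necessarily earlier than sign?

Directly stated before sign: archive, compile, and link.
Fetch reaches sign via fetch → link → sign.
No chain forces deploy (or any of the others) ahead of sign.
That's archive, compile, fetch, and link — 4 in all.

4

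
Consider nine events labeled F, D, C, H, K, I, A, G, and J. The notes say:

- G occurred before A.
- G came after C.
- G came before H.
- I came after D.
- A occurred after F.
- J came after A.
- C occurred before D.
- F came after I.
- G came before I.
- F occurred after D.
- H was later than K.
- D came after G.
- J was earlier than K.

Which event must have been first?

C

C has a chain of constraints placing it before every other event, so C must be first.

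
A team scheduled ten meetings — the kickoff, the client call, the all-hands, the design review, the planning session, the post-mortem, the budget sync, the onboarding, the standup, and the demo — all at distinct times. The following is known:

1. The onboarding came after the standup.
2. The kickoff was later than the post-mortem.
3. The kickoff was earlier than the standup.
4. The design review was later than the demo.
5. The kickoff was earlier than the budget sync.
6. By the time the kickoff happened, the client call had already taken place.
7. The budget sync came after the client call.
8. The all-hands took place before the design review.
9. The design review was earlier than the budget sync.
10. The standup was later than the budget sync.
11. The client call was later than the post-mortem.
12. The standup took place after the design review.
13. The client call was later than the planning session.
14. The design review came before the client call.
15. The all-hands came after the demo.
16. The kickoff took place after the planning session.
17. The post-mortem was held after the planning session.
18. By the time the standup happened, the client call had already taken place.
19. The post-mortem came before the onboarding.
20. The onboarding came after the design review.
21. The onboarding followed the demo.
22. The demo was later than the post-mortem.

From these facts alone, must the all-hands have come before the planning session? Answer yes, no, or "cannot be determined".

no

Tracing the constraints gives the planning session → the post-mortem → the demo → the all-hands, so the planning session must come before the all-hands.
That means the all-hands cannot be before the planning session.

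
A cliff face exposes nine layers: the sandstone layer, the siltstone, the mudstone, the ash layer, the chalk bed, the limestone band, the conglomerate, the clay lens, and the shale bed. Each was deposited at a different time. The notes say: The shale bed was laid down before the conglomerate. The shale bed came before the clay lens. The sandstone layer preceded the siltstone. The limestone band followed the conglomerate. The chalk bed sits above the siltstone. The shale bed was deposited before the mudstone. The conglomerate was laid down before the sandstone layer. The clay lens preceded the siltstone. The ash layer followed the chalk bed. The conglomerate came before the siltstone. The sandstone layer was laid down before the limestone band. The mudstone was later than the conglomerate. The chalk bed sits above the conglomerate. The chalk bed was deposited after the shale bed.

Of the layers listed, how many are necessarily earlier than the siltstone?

4

Directly stated before the siltstone: the clay lens, the conglomerate, and the sandstone layer.
The shale bed reaches the siltstone via the shale bed → the clay lens → the siltstone.
No chain forces the limestone band (or any of the others) ahead of the siltstone.
That's the clay lens, the conglomerate, the sandstone layer, and the shale bed — 4 in all.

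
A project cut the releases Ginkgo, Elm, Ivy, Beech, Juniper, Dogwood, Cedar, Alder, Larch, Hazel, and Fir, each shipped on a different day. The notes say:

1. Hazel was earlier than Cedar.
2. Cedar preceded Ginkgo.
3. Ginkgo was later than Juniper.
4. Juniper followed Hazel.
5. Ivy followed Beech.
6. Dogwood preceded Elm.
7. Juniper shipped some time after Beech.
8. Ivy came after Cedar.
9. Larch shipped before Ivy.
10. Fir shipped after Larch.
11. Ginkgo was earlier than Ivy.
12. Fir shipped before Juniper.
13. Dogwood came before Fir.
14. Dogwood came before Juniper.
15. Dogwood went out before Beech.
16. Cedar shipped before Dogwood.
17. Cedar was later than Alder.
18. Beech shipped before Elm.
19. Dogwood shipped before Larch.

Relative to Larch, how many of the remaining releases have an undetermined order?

2

Forced before Larch: Alder, Cedar, Dogwood, and Hazel; forced after Larch: Fir, Ginkgo, Ivy, and Juniper.
That leaves Beech and Elm with no forced order relative to Larch — 2.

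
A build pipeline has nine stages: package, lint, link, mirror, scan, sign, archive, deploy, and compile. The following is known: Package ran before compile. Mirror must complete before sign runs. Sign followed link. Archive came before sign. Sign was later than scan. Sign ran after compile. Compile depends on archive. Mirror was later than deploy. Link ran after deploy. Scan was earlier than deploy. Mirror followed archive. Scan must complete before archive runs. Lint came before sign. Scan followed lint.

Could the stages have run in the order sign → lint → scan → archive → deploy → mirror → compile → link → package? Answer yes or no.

The constraints require compile before sign, but in the proposed sequence sign appears ahead of compile. That one violation is enough.

no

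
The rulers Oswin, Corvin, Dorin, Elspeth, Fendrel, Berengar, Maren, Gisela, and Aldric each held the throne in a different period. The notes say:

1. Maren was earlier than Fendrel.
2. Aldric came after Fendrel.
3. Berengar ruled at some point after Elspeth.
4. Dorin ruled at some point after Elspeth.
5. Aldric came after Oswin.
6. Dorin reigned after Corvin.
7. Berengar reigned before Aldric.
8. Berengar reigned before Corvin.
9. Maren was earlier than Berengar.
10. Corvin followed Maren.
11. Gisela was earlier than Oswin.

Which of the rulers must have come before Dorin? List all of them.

Berengar, Corvin, Elspeth, Maren

Directly stated before Dorin: Corvin and Elspeth.
Berengar reaches Dorin via Berengar → Corvin → Dorin.
Maren reaches Dorin via Maren → Corvin → Dorin.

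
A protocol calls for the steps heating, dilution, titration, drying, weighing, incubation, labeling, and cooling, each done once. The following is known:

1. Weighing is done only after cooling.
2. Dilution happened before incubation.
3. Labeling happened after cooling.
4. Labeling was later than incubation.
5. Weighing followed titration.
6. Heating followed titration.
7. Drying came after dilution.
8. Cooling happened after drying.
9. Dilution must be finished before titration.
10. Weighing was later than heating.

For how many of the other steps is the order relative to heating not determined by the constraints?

Forced before heating: dilution and titration; forced after heating: weighing.
That leaves cooling, drying, incubation, and labeling with no forced order relative to heating — 4.

4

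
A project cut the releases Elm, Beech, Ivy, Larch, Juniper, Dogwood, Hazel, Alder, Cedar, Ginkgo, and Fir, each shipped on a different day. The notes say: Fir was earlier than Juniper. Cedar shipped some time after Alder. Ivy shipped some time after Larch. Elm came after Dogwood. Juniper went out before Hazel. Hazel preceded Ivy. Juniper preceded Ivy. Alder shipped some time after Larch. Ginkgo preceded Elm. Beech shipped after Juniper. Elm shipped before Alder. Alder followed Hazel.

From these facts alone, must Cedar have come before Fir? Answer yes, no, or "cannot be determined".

Tracing the constraints gives Fir → Juniper → Hazel → Alder → Cedar, so Fir must come before Cedar.
That means Cedar cannot be before Fir.

no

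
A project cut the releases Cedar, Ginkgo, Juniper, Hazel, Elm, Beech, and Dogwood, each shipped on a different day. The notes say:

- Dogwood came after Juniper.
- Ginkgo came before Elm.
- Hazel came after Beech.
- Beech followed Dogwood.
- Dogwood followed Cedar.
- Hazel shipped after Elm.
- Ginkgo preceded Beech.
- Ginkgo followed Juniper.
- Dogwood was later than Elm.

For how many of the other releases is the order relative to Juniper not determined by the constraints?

1

Forced after Juniper: Beech, Dogwood, Elm, Ginkgo, and Hazel.
That leaves Cedar with no forced order relative to Juniper — 1.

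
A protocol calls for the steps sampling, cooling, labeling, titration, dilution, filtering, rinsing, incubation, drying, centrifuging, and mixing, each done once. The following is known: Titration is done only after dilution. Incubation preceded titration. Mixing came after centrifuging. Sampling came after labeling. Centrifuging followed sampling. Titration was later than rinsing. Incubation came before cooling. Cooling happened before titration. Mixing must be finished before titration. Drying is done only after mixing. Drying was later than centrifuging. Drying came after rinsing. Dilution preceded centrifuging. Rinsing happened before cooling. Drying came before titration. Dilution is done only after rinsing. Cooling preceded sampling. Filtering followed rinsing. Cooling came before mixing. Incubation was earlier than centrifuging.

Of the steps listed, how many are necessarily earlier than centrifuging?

6

Directly stated before centrifuging: dilution, incubation, and sampling.
Cooling reaches centrifuging via cooling → sampling → centrifuging.
Labeling reaches centrifuging via labeling → sampling → centrifuging.
Rinsing reaches centrifuging via rinsing → dilution → centrifuging.
No chain forces mixing (or any of the others) ahead of centrifuging.
That's cooling, dilution, incubation, labeling, rinsing, and sampling — 6 in all.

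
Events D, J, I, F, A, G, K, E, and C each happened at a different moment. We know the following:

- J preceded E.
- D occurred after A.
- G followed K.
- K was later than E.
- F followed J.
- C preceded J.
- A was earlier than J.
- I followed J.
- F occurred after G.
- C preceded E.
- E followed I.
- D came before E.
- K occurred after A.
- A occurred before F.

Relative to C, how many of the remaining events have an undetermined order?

Forced after C: E, F, G, I, J, and K.
That leaves A and D with no forced order relative to C — 2.

2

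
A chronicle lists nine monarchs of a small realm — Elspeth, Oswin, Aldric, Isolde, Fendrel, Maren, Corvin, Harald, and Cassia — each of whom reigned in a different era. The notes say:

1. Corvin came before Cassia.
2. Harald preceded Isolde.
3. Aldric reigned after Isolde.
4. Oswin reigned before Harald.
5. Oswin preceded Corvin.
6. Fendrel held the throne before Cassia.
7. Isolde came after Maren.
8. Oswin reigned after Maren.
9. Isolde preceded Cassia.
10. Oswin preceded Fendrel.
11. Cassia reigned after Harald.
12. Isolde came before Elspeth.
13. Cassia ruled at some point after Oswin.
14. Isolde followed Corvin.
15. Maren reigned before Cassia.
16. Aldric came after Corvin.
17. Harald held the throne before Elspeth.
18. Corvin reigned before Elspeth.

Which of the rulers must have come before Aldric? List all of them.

Corvin, Harald, Isolde, Maren, Oswin

Directly stated before Aldric: Corvin and Isolde.
Harald reaches Aldric via Harald → Isolde → Aldric.
Maren reaches Aldric via Maren → Isolde → Aldric.
Oswin reaches Aldric via Oswin → Corvin → Aldric.
No chain forces Elspeth (or any of the others) ahead of Aldric.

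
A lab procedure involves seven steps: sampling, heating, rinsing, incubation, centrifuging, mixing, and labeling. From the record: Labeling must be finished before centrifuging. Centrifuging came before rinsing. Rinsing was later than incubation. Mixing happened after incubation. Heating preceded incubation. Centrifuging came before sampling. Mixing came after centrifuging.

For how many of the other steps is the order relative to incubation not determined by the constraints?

3

Forced before incubation: heating; forced after incubation: mixing and rinsing.
That leaves centrifuging, labeling, and sampling with no forced order relative to incubation — 3.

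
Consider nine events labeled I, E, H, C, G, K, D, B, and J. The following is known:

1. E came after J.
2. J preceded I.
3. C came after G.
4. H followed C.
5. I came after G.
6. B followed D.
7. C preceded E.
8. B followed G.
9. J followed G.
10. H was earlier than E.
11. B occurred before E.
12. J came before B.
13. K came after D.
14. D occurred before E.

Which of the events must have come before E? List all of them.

B, C, D, G, H, J

Directly stated before E: B, C, D, H, and J.
G reaches E via G → C → E.
No chain forces K (or any of the others) ahead of E.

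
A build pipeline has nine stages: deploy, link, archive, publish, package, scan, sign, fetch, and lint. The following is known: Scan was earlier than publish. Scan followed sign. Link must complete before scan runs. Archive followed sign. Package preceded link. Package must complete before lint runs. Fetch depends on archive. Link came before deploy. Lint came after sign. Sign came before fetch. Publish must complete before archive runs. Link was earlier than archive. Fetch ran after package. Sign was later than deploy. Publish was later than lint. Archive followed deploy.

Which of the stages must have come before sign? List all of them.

deploy, link, package

Directly stated before sign: deploy.
Link reaches sign via link → deploy → sign.
Package reaches sign via package → link → deploy → sign.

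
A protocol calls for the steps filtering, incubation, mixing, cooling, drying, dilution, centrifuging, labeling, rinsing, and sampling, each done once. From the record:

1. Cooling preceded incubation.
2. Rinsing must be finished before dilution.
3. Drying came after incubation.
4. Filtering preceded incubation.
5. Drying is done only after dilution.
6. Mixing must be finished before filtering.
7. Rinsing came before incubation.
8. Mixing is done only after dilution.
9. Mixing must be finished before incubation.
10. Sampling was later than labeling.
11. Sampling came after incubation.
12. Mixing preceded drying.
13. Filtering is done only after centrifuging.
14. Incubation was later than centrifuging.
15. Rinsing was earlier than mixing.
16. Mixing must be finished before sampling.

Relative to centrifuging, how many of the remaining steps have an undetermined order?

5

Forced after centrifuging: drying, filtering, incubation, and sampling.
That leaves cooling, dilution, labeling, mixing, and rinsing with no forced order relative to centrifuging — 5.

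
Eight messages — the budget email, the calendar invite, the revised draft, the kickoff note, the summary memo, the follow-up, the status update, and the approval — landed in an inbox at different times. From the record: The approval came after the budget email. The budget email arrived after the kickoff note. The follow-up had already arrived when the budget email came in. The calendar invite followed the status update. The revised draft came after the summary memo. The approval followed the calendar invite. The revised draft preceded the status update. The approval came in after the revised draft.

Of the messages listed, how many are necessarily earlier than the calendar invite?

Directly stated before the calendar invite: the status update.
The revised draft reaches the calendar invite via the revised draft → the status update → the calendar invite.
The summary memo reaches the calendar invite via the summary memo → the revised draft → the status update → the calendar invite.
That's the revised draft, the status update, and the summary memo — 3 in all.

3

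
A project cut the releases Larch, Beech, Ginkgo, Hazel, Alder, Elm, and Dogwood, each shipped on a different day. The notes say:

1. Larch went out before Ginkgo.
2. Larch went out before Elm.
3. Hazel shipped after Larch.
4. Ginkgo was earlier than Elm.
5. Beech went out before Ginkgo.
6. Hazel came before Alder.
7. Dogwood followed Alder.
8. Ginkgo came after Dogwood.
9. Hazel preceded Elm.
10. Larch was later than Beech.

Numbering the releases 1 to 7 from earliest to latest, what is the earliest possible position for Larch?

Beech must come before Larch — 1 forced predecessor.
Nothing else is forced ahead of Larch, so its earliest slot is position 1 + 1 = 2.

2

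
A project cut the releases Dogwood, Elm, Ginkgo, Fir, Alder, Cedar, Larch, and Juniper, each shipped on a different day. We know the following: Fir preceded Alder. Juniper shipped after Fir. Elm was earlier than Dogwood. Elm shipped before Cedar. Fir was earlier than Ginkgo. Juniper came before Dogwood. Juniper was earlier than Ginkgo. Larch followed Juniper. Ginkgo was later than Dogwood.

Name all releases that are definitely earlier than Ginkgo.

Dogwood, Elm, Fir, Juniper

Directly stated before Ginkgo: Dogwood, Fir, and Juniper.
Elm reaches Ginkgo via Elm → Dogwood → Ginkgo.
No chain forces Larch (or any of the others) ahead of Ginkgo.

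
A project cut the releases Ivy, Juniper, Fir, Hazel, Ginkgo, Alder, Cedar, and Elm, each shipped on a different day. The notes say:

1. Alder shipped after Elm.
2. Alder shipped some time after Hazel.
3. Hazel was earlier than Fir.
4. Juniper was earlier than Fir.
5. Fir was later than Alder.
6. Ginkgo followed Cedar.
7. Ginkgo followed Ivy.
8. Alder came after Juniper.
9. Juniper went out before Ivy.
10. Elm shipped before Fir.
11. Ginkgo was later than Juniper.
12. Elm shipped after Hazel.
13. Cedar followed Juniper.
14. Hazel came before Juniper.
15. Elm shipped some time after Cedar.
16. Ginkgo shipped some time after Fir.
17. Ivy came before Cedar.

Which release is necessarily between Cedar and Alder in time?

Elm

Tracing the constraints gives Cedar → Elm → Alder, so Elm sits after Cedar and before Alder.
No other release is forced both after Cedar and before Alder.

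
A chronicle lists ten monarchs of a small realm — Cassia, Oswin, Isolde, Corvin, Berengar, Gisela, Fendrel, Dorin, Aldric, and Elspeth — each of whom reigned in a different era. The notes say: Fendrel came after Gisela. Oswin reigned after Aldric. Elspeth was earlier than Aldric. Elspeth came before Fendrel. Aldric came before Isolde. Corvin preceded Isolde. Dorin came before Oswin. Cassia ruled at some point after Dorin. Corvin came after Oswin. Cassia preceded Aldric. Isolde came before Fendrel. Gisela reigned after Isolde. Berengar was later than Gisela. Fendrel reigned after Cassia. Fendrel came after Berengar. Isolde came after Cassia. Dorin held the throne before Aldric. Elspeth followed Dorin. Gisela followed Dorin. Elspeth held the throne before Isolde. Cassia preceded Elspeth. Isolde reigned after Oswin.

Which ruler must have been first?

Dorin

Dorin has a chain of constraints placing them before every other ruler, so Dorin must be first.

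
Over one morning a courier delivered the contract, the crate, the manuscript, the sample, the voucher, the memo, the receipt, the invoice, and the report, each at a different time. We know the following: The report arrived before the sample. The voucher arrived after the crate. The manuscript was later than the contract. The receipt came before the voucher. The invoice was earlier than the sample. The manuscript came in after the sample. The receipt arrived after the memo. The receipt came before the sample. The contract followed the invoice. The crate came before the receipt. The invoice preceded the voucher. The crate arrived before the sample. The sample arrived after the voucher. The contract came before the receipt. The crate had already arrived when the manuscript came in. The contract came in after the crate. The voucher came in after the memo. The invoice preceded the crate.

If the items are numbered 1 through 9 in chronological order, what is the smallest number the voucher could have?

6

The contract, the crate, the invoice, the memo, and the receipt must all come before the voucher — 5 forced predecessors.
Nothing else is forced ahead of the voucher, so its earliest slot is position 5 + 1 = 6.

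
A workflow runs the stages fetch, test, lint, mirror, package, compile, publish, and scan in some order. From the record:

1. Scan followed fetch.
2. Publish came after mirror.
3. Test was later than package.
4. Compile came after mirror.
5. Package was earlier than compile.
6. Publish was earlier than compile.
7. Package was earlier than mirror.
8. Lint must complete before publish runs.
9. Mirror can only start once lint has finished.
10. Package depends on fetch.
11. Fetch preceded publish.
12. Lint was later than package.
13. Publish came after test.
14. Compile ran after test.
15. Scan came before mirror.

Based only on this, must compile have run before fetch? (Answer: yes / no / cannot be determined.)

Tracing the constraints gives fetch → publish → compile, so fetch must come before compile.
That means compile cannot be before fetch.

no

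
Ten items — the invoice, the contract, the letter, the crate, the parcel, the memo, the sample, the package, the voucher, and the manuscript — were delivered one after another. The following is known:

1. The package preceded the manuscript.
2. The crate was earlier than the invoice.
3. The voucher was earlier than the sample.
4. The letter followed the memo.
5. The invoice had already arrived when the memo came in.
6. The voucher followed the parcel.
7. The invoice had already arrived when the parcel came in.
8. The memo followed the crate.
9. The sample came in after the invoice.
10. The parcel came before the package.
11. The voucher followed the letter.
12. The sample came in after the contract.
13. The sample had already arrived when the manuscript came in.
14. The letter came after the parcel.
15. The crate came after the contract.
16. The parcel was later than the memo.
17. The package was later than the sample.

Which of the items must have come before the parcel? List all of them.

Directly stated before the parcel: the invoice and the memo.
The contract reaches the parcel via the contract → the crate → the invoice → the parcel.
The crate reaches the parcel via the crate → the invoice → the parcel.
No chain forces the voucher (or any of the others) ahead of the parcel.

the contract, the crate, the invoice, the memo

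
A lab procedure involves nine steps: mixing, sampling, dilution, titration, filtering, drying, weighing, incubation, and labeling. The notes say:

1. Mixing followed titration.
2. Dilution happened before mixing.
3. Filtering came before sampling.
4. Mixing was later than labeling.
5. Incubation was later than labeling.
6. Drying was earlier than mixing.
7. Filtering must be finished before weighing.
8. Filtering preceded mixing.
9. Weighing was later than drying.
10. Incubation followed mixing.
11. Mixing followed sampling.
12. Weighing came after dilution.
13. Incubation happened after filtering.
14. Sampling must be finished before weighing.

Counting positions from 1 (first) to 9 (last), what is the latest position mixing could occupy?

8

Mixing must come before incubation — 1 step forced after it.
Everything else can be placed before mixing in some valid order, so mixing can sit as late as position 9 − 1 = 8.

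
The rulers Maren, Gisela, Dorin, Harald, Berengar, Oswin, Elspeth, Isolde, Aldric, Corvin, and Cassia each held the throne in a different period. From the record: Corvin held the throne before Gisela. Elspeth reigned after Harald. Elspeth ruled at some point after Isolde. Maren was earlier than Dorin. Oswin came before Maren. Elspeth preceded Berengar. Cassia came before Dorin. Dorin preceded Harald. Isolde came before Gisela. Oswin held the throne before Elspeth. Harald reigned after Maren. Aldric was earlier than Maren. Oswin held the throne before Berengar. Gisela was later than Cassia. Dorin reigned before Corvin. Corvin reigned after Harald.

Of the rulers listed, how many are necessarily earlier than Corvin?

6

Directly stated before Corvin: Dorin and Harald.
Aldric reaches Corvin via Aldric → Maren → Harald → Corvin.
Cassia reaches Corvin via Cassia → Dorin → Corvin.
Maren reaches Corvin via Maren → Harald → Corvin.
Likewise Oswin reaches Corvin by chaining the stated constraints.
No chain forces Gisela (or any of the others) ahead of Corvin.
That's Aldric, Cassia, Dorin, Harald, Maren, and Oswin — 6 in all.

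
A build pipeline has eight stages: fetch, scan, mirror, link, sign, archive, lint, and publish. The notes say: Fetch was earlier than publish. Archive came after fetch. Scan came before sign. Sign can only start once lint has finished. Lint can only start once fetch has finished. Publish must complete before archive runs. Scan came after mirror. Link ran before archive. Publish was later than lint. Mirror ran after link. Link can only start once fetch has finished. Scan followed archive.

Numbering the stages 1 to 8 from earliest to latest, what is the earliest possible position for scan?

7

Archive, fetch, link, lint, mirror, and publish must all come before scan — 6 forced predecessors.
Nothing else is forced ahead of scan, so its earliest slot is position 6 + 1 = 7.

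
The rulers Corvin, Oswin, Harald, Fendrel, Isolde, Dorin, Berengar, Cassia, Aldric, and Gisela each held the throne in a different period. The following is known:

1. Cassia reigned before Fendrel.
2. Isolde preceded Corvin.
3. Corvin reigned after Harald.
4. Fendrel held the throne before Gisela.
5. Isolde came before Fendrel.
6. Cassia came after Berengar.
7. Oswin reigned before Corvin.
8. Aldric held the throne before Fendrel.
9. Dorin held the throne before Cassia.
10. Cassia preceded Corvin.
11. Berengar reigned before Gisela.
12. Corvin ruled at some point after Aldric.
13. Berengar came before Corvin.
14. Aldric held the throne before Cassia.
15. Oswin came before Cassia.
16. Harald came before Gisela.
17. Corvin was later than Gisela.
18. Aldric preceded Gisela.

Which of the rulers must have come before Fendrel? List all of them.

Aldric, Berengar, Cassia, Dorin, Isolde, Oswin

Directly stated before Fendrel: Aldric, Cassia, and Isolde.
Berengar reaches Fendrel via Berengar → Cassia → Fendrel.
Dorin reaches Fendrel via Dorin → Cassia → Fendrel.
Oswin reaches Fendrel via Oswin → Cassia → Fendrel.
No chain forces Harald (or any of the others) ahead of Fendrel.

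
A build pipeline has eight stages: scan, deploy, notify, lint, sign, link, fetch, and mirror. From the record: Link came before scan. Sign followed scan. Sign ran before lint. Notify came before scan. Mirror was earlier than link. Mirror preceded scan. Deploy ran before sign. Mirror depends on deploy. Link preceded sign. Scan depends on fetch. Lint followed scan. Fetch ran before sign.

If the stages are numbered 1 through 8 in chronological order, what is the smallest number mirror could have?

Deploy must come before mirror — 1 forced predecessor.
Nothing else is forced ahead of mirror, so its earliest slot is position 1 + 1 = 2.

2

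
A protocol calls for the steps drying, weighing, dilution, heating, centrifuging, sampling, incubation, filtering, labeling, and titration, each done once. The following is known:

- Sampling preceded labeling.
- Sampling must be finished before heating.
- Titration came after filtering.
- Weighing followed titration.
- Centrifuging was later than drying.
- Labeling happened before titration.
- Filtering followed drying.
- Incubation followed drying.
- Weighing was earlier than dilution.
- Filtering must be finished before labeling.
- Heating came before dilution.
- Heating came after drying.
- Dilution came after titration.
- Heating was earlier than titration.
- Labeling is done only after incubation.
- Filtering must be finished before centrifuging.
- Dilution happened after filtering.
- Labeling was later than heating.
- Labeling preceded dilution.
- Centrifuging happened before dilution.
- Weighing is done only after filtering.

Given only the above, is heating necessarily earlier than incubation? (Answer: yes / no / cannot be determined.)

cannot be determined

No chain of stated constraints runs from heating to incubation, and none runs from incubation to heating either.
So the relative order of heating and incubation is not fixed by the given facts.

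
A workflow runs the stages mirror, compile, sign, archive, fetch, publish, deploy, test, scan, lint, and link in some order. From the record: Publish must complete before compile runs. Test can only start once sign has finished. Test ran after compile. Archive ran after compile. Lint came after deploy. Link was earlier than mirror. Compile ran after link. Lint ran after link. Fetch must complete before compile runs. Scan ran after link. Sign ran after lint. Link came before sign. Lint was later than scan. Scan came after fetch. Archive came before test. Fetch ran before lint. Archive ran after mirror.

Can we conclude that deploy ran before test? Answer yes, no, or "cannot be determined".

yes

Chain the constraints: deploy → lint → sign → test. Each link is directly stated, so deploy comes before test.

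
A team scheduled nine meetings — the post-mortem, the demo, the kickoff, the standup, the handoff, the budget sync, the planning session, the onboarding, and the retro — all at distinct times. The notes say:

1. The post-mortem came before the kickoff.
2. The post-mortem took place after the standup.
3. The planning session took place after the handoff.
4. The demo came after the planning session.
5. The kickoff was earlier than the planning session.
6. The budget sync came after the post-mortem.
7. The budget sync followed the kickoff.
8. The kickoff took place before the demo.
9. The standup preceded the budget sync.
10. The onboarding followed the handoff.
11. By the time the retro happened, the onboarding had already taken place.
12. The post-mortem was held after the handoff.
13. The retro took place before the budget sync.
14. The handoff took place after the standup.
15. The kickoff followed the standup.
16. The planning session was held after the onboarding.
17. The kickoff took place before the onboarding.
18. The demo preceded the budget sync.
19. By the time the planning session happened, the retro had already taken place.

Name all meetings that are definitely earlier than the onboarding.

Directly stated before the onboarding: the handoff and the kickoff.
The post-mortem reaches the onboarding via the post-mortem → the kickoff → the onboarding.
The standup reaches the onboarding via the standup → the handoff → the onboarding.
No chain forces the budget sync (or any of the others) ahead of the onboarding.

the handoff, the kickoff, the post-mortem, the standup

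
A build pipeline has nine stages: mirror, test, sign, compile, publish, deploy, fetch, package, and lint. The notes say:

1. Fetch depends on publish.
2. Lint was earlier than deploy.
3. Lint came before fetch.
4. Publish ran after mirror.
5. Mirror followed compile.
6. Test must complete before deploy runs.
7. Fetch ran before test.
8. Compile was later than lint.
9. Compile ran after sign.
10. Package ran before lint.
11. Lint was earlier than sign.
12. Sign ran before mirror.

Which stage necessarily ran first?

Package has a chain of constraints placing it before every other stage, so package must be first.

package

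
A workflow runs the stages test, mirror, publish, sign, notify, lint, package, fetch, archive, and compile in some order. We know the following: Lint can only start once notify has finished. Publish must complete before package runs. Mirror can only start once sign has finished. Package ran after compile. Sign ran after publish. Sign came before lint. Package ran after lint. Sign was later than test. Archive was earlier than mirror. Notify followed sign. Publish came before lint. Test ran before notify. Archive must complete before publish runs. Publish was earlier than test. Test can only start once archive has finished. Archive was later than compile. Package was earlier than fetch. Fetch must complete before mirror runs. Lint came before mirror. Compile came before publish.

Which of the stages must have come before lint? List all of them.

Directly stated before lint: notify, publish, and sign.
Archive reaches lint via archive → publish → lint.
Compile reaches lint via compile → publish → lint.
Test reaches lint via test → sign → lint.
No chain forces mirror (or any of the others) ahead of lint.

archive, compile, notify, publish, sign, test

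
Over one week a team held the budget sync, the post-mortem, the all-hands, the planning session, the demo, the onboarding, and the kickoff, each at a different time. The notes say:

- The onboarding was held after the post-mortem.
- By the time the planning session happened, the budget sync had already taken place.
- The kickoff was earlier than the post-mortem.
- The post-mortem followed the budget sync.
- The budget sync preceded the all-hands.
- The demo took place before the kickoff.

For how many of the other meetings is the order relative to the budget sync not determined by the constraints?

2

Forced after the budget sync: the all-hands, the onboarding, the planning session, and the post-mortem.
That leaves the demo and the kickoff with no forced order relative to the budget sync — 2.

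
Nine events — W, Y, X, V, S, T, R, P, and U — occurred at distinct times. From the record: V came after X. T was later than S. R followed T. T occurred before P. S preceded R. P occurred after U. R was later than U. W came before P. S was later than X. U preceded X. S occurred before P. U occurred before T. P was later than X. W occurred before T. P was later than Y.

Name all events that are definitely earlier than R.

Directly stated before R: S, T, and U.
W reaches R via W → T → R.
X reaches R via X → S → R.
No chain forces Y (or any of the others) ahead of R.

S, T, U, W, X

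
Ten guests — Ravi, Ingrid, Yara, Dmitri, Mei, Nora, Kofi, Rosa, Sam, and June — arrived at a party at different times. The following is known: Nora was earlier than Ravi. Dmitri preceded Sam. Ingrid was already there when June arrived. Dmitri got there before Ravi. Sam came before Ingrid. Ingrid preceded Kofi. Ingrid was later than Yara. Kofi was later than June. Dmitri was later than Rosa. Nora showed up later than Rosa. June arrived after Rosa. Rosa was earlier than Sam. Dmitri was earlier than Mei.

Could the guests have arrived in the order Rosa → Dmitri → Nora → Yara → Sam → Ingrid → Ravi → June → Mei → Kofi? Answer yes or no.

yes

Check each stated constraint against the proposed order — e.g. Rosa is ahead of June; Dmitri is ahead of Mei. Every pair is in the required order; nothing is violated.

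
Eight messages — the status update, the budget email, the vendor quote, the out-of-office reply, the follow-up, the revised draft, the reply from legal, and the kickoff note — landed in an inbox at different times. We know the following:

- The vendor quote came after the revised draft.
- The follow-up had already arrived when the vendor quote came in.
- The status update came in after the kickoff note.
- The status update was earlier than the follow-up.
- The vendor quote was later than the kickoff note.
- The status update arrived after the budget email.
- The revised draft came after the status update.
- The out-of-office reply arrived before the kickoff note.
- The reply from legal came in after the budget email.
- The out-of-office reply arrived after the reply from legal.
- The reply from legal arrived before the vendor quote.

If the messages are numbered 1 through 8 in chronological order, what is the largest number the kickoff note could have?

4

The kickoff note must come before the follow-up, the revised draft, the status update, and the vendor quote — 4 messages forced after it.
Everything else can be placed before the kickoff note in some valid order, so the kickoff note can sit as late as position 8 − 4 = 4.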